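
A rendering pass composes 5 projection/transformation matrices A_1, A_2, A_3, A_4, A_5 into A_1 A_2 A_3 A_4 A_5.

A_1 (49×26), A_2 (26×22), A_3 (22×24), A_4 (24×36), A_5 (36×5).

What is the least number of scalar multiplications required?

16190

Adjacent pairs: A_1A_2 = 49·26·22 = 28028; A_2A_3 = 26·22·24 = 13728; A_3A_4 = 22·24·36 = 19008; A_4A_5 = 24·36·5 = 4320.
Length 3: A_1..A_3: k=1: 0+13728+49·26·24=44304; k=2: 28028+0+49·22·24=53900 → min 44304 | A_2..A_4: k=2: 0+19008+26·22·36=39600; k=3: 13728+0+26·24·36=36192 → min 36192 | A_3..A_5: k=3: 0+4320+22·24·5=6960; k=4: 19008+0+22·36·5=22968 → min 6960.
Length 4: A_1..A_4: k=1: 0+36192+49·26·36=82056; k=2: 28028+19008+49·22·36=85844; k=3: 44304+0+49·24·36=86640 → min 82056 | A_2..A_5: k=2: 0+6960+26·22·5=9820; k=3: 13728+4320+26·24·5=21168; k=4: 36192+0+26·36·5=40872 → min 9820.
Length 5: A_1..A_5: k=1: 0+9820+49·26·5=16190; k=2: 28028+6960+49·22·5=40378; k=3: 44304+4320+49·24·5=54504; k=4: 82056+0+49·36·5=90876 → min 16190.
Optimal order: (A_1 (A_2 (A_3 (A_4 A_5)))) with cost 16190.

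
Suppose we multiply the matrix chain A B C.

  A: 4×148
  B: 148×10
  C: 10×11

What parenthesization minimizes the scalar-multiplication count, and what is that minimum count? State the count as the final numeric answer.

6360

(A (B C)): cost 22792.
((A B) C): cost 6360.
Optimal: ((A B) C) with cost 6360.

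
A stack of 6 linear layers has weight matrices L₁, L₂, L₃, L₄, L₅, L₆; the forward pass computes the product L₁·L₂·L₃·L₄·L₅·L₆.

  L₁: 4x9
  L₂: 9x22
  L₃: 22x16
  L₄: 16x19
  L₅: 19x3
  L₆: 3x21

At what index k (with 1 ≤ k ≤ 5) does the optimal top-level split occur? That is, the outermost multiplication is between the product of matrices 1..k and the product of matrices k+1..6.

5

Adjacent pairs: L₁L₂ = 4·9·22 = 792; L₂L₃ = 9·22·16 = 3168; L₃L₄ = 22·16·19 = 6688; L₄L₅ = 16·19·3 = 912; L₅L₆ = 19·3·21 = 1197.
Length 3: L₁..L₃: k=1: 0+3168+4·9·16=3744; k=2: 792+0+4·22·16=2200 → min 2200 | L₂..L₄: k=2: 0+6688+9·22·19=10450; k=3: 3168+0+9·16·19=5904 → min 5904 | L₃..L₅: k=3: 0+912+22·16·3=1968; k=4: 6688+0+22·19·3=7942 → min 1968 | L₄..L₆: k=4: 0+1197+16·19·21=7581; k=5: 912+0+16·3·21=1920 → min 1920.
Length 4: L₁..L₄: k=1: 0+5904+4·9·19=6588; k=2: 792+6688+4·22·19=9152; k=3: 2200+0+4·16·19=3416 → min 3416 | L₂..L₅: k=2: 0+1968+9·22·3=2562; k=3: 3168+912+9·16·3=4512; k=4: 5904+0+9·19·3=6417 → min 2562 | L₃..L₆: k=3: 0+1920+22·16·21=9312; k=4: 6688+1197+22·19·21=16663; k=5: 1968+0+22·3·21=3354 → min 3354.
Length 5: L₁..L₅: k=1: 0+2562+4·9·3=2670; k=2: 792+1968+4·22·3=3024; k=3: 2200+912+4·16·3=3304; k=4: 3416+0+4·19·3=3644 → min 2670 | L₂..L₆: k=2: 0+3354+9·22·21=7512; k=3: 3168+1920+9·16·21=8112; k=4: 5904+1197+9·19·21=10692; k=5: 2562+0+9·3·21=3129 → min 3129.
Top-level splits: k=1: (L₁..L₁)·(L₂..L₆) → 0+3129+4·9·21 = 3885; k=2: (L₁..L₂)·(L₃..L₆) → 792+3354+4·22·21 = 5994; k=3: (L₁..L₃)·(L₄..L₆) → 2200+1920+4·16·21 = 5464; k=4: (L₁..L₄)·(L₅..L₆) → 3416+1197+4·19·21 = 6209; k=5: (L₁..L₅)·(L₆..L₆) → 2670+0+4·3·21 = 2922.
Best split is after L₅, i.e. k = 5.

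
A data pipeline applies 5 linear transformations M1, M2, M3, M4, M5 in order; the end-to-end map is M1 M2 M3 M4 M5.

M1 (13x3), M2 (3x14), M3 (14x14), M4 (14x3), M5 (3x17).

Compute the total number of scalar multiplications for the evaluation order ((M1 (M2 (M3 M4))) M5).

1494

(M3 M4): 14×14 by 14×3 → 14×3, cost 14·14·3 = 588
(M2 (M3 M4)): 3×14 by 14×3 → 3×3, cost 3·14·3 = 126; cumulative 714
(M1 (M2 (M3 M4))): 13×3 by 3×3 → 13×3, cost 13·3·3 = 117; cumulative 831
((M1 (M2 (M3 M4))) M5): 13×3 by 3×17 → 13×17, cost 13·3·17 = 663; cumulative 1494
Total: 1494 scalar multiplications.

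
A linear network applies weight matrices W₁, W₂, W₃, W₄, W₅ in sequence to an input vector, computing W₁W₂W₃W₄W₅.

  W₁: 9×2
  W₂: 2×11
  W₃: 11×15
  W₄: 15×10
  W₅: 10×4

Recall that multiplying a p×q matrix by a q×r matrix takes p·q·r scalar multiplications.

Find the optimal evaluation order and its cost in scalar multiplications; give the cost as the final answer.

Adjacent pairs: W₁W₂ = 9·2·11 = 198; W₂W₃ = 2·11·15 = 330; W₃W₄ = 11·15·10 = 1650; W₄W₅ = 15·10·4 = 600.
Length 3: W₁..W₃: k=1: 0+330+9·2·15=600; k=2: 198+0+9·11·15=1683 → min 600 | W₂..W₄: k=2: 0+1650+2·11·10=1870; k=3: 330+0+2·15·10=630 → min 630 | W₃..W₅: k=3: 0+600+11·15·4=1260; k=4: 1650+0+11·10·4=2090 → min 1260.
Length 4: W₁..W₄: k=1: 0+630+9·2·10=810; k=2: 198+1650+9·11·10=2838; k=3: 600+0+9·15·10=1950 → min 810 | W₂..W₅: k=2: 0+1260+2·11·4=1348; k=3: 330+600+2·15·4=1050; k=4: 630+0+2·10·4=710 → min 710.
Length 5: W₁..W₅: k=1: 0+710+9·2·4=782; k=2: 198+1260+9·11·4=1854; k=3: 600+600+9·15·4=1740; k=4: 810+0+9·10·4=1170 → min 782.
Optimal parenthesization: (W₁(((W₂W₃)W₄)W₅)) with cost 782.

782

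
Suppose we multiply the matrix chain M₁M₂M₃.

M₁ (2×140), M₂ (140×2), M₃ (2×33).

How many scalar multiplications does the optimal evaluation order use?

Order (M₁(M₂M₃)): (M₂M₃): 140×2 by 2×33 → 140×33, cost 140·2·33 = 9240; (M₁(M₂M₃)): 2×140 by 140×33 → 2×33, cost 2·140·33 = 9240; cumulative 18480. Total 18480.
Order ((M₁M₂)M₃): (M₁M₂): 2×140 by 140×2 → 2×2, cost 2·140·2 = 560; ((M₁M₂)M₃): 2×2 by 2×33 → 2×33, cost 2·2·33 = 132; cumulative 692. Total 692.
Minimum: 692.

692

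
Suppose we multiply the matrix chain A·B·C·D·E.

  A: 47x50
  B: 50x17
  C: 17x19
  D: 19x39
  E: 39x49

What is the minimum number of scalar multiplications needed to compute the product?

Adjacent pairs: AB = 47·50·17 = 39950; BC = 50·17·19 = 16150; CD = 17·19·39 = 12597; DE = 19·39·49 = 36309.
Length 3: A..C: k=1: 0+16150+47·50·19=60800; k=2: 39950+0+47·17·19=55131 → min 55131 | B..D: k=2: 0+12597+50·17·39=45747; k=3: 16150+0+50·19·39=53200 → min 45747 | C..E: k=3: 0+36309+17·19·49=52136; k=4: 12597+0+17·39·49=45084 → min 45084.
Length 4: A..D: k=1: 0+45747+47·50·39=137397; k=2: 39950+12597+47·17·39=83708; k=3: 55131+0+47·19·39=89958 → min 83708 | B..E: k=2: 0+45084+50·17·49=86734; k=3: 16150+36309+50·19·49=99009; k=4: 45747+0+50·39·49=141297 → min 86734.
Length 5: A..E: k=1: 0+86734+47·50·49=201884; k=2: 39950+45084+47·17·49=124185; k=3: 55131+36309+47·19·49=135197; k=4: 83708+0+47·39·49=173525 → min 124185.
Optimal order: ((A·B)·((C·D)·E)) with cost 124185.

124185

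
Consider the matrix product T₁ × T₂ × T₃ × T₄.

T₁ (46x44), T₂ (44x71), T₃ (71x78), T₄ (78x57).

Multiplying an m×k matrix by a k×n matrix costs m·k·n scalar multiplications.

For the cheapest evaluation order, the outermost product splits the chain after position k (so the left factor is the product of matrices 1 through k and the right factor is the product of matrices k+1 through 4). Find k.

1

Adjacent pairs: T₁T₂ = 46·44·71 = 143704; T₂T₃ = 44·71·78 = 243672; T₃T₄ = 71·78·57 = 315666.
Length 3: T₁..T₃: k=1: 0+243672+46·44·78=401544; k=2: 143704+0+46·71·78=398452 → min 398452 | T₂..T₄: k=2: 0+315666+44·71·57=493734; k=3: 243672+0+44·78·57=439296 → min 439296.
Top-level splits: k=1: (T₁..T₁)·(T₂..T₄) → 0+439296+46·44·57 = 554664; k=2: (T₁..T₂)·(T₃..T₄) → 143704+315666+46·71·57 = 645532; k=3: (T₁..T₃)·(T₄..T₄) → 398452+0+46·78·57 = 602968.
Best split is after T₁, i.e. k = 1.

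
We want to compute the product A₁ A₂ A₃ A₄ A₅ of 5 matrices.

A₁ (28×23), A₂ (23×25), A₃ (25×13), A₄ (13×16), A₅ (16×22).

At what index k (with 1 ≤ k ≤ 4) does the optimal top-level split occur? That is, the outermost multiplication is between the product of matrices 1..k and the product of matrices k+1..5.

Adjacent pairs: A₁A₂ = 28·23·25 = 16100; A₂A₃ = 23·25·13 = 7475; A₃A₄ = 25·13·16 = 5200; A₄A₅ = 13·16·22 = 4576.
Length 3: A₁..A₃: k=1: 0+7475+28·23·13=15847; k=2: 16100+0+28·25·13=25200 → min 15847 | A₂..A₄: k=2: 0+5200+23·25·16=14400; k=3: 7475+0+23·13·16=12259 → min 12259 | A₃..A₅: k=3: 0+4576+25·13·22=11726; k=4: 5200+0+25·16·22=14000 → min 11726.
Length 4: A₁..A₄: k=1: 0+12259+28·23·16=22563; k=2: 16100+5200+28·25·16=32500; k=3: 15847+0+28·13·16=21671 → min 21671 | A₂..A₅: k=2: 0+11726+23·25·22=24376; k=3: 7475+4576+23·13·22=18629; k=4: 12259+0+23·16·22=20355 → min 18629.
Top-level splits: k=1: (A₁..A₁)·(A₂..A₅) → 0+18629+28·23·22 = 32797; k=2: (A₁..A₂)·(A₃..A₅) → 16100+11726+28·25·22 = 43226; k=3: (A₁..A₃)·(A₄..A₅) → 15847+4576+28·13·22 = 28431; k=4: (A₁..A₄)·(A₅..A₅) → 21671+0+28·16·22 = 31527.
Best split is after A₃, i.e. k = 3.

3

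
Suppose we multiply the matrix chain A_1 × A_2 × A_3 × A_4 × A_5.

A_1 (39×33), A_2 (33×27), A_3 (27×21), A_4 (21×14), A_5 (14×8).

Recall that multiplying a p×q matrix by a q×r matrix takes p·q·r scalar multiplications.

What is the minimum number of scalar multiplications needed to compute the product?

Adjacent pairs: A_1A_2 = 39·33·27 = 34749; A_2A_3 = 33·27·21 = 18711; A_3A_4 = 27·21·14 = 7938; A_4A_5 = 21·14·8 = 2352.
Length 3: A_1..A_3: k=1: 0+18711+39·33·21=45738; k=2: 34749+0+39·27·21=56862 → min 45738 | A_2..A_4: k=2: 0+7938+33·27·14=20412; k=3: 18711+0+33·21·14=28413 → min 20412 | A_3..A_5: k=3: 0+2352+27·21·8=6888; k=4: 7938+0+27·14·8=10962 → min 6888.
Length 4: A_1..A_4: k=1: 0+20412+39·33·14=38430; k=2: 34749+7938+39·27·14=57429; k=3: 45738+0+39·21·14=57204 → min 38430 | A_2..A_5: k=2: 0+6888+33·27·8=14016; k=3: 18711+2352+33·21·8=26607; k=4: 20412+0+33·14·8=24108 → min 14016.
Length 5: A_1..A_5: k=1: 0+14016+39·33·8=24312; k=2: 34749+6888+39·27·8=50061; k=3: 45738+2352+39·21·8=54642; k=4: 38430+0+39·14·8=42798 → min 24312.
Optimal order: (A_1 × (A_2 × (A_3 × (A_4 × A_5)))) with cost 24312.

24312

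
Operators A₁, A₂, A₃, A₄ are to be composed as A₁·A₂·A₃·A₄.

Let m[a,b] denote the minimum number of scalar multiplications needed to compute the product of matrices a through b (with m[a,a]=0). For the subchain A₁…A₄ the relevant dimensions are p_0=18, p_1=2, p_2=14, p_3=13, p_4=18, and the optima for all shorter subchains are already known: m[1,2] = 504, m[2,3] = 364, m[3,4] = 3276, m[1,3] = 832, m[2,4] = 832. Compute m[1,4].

1480

m[1,4] = min over k∈[1,3] of m[1,k]+m[k+1,4]+p_{0}·p_k·p_{4}.
k=1: 0 + 832 + 18·2·18 = 1480; k=2: 504 + 3276 + 18·14·18 = 8316; k=3: 832 + 0 + 18·13·18 = 5044.
Minimum: 1480 at k=1.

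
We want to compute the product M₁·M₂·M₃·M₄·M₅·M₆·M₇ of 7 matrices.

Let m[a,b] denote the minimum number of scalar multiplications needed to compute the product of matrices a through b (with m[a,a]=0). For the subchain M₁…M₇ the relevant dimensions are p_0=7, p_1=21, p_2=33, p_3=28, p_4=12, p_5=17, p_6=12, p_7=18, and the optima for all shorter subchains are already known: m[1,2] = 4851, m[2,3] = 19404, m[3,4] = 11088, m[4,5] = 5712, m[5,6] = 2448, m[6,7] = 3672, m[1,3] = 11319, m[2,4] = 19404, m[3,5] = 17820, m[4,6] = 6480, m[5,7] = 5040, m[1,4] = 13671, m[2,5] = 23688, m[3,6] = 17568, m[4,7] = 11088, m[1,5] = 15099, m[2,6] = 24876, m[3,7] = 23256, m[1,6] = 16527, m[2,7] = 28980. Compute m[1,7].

m[1,7] = min over k∈[1,6] of m[1,k]+m[k+1,7]+p_{0}·p_k·p_{7}.
k=1: 0 + 28980 + 7·21·18 = 31626; k=2: 4851 + 23256 + 7·33·18 = 32265; k=3: 11319 + 11088 + 7·28·18 = 25935; k=4: 13671 + 5040 + 7·12·18 = 20223; k=5: 15099 + 3672 + 7·17·18 = 20913; k=6: 16527 + 0 + 7·12·18 = 18039.
Minimum: 18039 at k=6.

18039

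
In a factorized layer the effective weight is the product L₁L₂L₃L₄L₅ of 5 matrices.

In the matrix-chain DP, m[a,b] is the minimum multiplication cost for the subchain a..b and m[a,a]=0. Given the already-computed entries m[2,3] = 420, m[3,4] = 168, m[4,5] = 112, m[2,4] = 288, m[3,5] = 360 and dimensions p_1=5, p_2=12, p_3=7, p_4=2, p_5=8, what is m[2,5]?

368

m[2,5] = min over k∈[2,4] of m[2,k]+m[k+1,5]+p_{1}·p_k·p_{5}.
k=2: 0 + 360 + 5·12·8 = 840; k=3: 420 + 112 + 5·7·8 = 812; k=4: 288 + 0 + 5·2·8 = 368.
Minimum: 368 at k=4.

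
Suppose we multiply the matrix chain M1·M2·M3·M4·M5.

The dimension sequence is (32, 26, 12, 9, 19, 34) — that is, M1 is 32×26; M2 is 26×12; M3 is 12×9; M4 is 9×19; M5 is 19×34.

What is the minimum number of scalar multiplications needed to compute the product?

25902

Adjacent pairs: M1M2 = 32·26·12 = 9984; M2M3 = 26·12·9 = 2808; M3M4 = 12·9·19 = 2052; M4M5 = 9·19·34 = 5814.
Length 3: M1..M3: k=1: 0+2808+32·26·9=10296; k=2: 9984+0+32·12·9=13440 → min 10296 | M2..M4: k=2: 0+2052+26·12·19=7980; k=3: 2808+0+26·9·19=7254 → min 7254 | M3..M5: k=3: 0+5814+12·9·34=9486; k=4: 2052+0+12·19·34=9804 → min 9486.
Length 4: M1..M4: k=1: 0+7254+32·26·19=23062; k=2: 9984+2052+32·12·19=19332; k=3: 10296+0+32·9·19=15768 → min 15768 | M2..M5: k=2: 0+9486+26·12·34=20094; k=3: 2808+5814+26·9·34=16578; k=4: 7254+0+26·19·34=24050 → min 16578.
Length 5: M1..M5: k=1: 0+16578+32·26·34=44866; k=2: 9984+9486+32·12·34=32526; k=3: 10296+5814+32·9·34=25902; k=4: 15768+0+32·19·34=36440 → min 25902.
Optimal order: ((M1·(M2·M3))·(M4·M5)) with cost 25902.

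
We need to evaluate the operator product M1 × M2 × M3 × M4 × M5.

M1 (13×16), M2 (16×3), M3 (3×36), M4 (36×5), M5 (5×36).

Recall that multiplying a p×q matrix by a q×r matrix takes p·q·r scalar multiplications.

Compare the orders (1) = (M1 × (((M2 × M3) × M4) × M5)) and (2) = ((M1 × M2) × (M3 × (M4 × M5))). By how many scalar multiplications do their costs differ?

Order (1) = (M1 × (((M2 × M3) × M4) × M5)): (M2 × M3): 16×3 by 3×36 → 16×36, cost 16·3·36 = 1728; ((M2 × M3) × M4): 16×36 by 36×5 → 16×5, cost 16·36·5 = 2880; cumulative 4608; (((M2 × M3) × M4) × M5): 16×5 by 5×36 → 16×36, cost 16·5·36 = 2880; cumulative 7488; (M1 × (((M2 × M3) × M4) × M5)): 13×16 by 16×36 → 13×36, cost 13·16·36 = 7488; cumulative 14976. Total 14976.
Order (2) = ((M1 × M2) × (M3 × (M4 × M5))): (M1 × M2): 13×16 by 16×3 → 13×3, cost 13·16·3 = 624; (M4 × M5): 36×5 by 5×36 → 36×36, cost 36·5·36 = 6480; (M3 × (M4 × M5)): 3×36 by 36×36 → 3×36, cost 3·36·36 = 3888; cumulative 10368; ((M1 × M2) × (M3 × (M4 × M5))): 13×3 by 3×36 → 13×36, cost 13·3·36 = 1404; cumulative 12396. Total 12396.
Difference: |14976 − 12396| = 2580.

2580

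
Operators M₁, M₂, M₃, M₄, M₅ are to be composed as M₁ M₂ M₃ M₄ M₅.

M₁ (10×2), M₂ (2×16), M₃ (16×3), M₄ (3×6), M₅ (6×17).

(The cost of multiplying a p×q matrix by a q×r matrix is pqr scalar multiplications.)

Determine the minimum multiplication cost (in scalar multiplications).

Adjacent pairs: M₁M₂ = 10·2·16 = 320; M₂M₃ = 2·16·3 = 96; M₃M₄ = 16·3·6 = 288; M₄M₅ = 3·6·17 = 306.
Length 3: M₁..M₃: k=1: 0+96+10·2·3=156; k=2: 320+0+10·16·3=800 → min 156 | M₂..M₄: k=2: 0+288+2·16·6=480; k=3: 96+0+2·3·6=132 → min 132 | M₃..M₅: k=3: 0+306+16·3·17=1122; k=4: 288+0+16·6·17=1920 → min 1122.
Length 4: M₁..M₄: k=1: 0+132+10·2·6=252; k=2: 320+288+10·16·6=1568; k=3: 156+0+10·3·6=336 → min 252 | M₂..M₅: k=2: 0+1122+2·16·17=1666; k=3: 96+306+2·3·17=504; k=4: 132+0+2·6·17=336 → min 336.
Length 5: M₁..M₅: k=1: 0+336+10·2·17=676; k=2: 320+1122+10·16·17=4162; k=3: 156+306+10·3·17=972; k=4: 252+0+10·6·17=1272 → min 676.
Optimal order: (M₁ (((M₂ M₃) M₄) M₅)) with cost 676.

676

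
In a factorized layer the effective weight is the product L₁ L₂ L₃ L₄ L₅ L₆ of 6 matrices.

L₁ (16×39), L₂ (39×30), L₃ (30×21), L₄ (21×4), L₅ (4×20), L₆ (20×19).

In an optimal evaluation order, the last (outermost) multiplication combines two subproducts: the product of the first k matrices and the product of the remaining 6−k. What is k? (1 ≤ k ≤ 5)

Adjacent pairs: L₁L₂ = 16·39·30 = 18720; L₂L₃ = 39·30·21 = 24570; L₃L₄ = 30·21·4 = 2520; L₄L₅ = 21·4·20 = 1680; L₅L₆ = 4·20·19 = 1520.
Length 3: L₁..L₃: k=1: 0+24570+16·39·21=37674; k=2: 18720+0+16·30·21=28800 → min 28800 | L₂..L₄: k=2: 0+2520+39·30·4=7200; k=3: 24570+0+39·21·4=27846 → min 7200 | L₃..L₅: k=3: 0+1680+30·21·20=14280; k=4: 2520+0+30·4·20=4920 → min 4920 | L₄..L₆: k=4: 0+1520+21·4·19=3116; k=5: 1680+0+21·20·19=9660 → min 3116.
Length 4: L₁..L₄: k=1: 0+7200+16·39·4=9696; k=2: 18720+2520+16·30·4=23160; k=3: 28800+0+16·21·4=30144 → min 9696 | L₂..L₅: k=2: 0+4920+39·30·20=28320; k=3: 24570+1680+39·21·20=42630; k=4: 7200+0+39·4·20=10320 → min 10320 | L₃..L₆: k=3: 0+3116+30·21·19=15086; k=4: 2520+1520+30·4·19=6320; k=5: 4920+0+30·20·19=16320 → min 6320.
Length 5: L₁..L₅: k=1: 0+10320+16·39·20=22800; k=2: 18720+4920+16·30·20=33240; k=3: 28800+1680+16·21·20=37200; k=4: 9696+0+16·4·20=10976 → min 10976 | L₂..L₆: k=2: 0+6320+39·30·19=28550; k=3: 24570+3116+39·21·19=43247; k=4: 7200+1520+39·4·19=11684; k=5: 10320+0+39·20·19=25140 → min 11684.
Top-level splits: k=1: (L₁..L₁)·(L₂..L₆) → 0+11684+16·39·19 = 23540; k=2: (L₁..L₂)·(L₃..L₆) → 18720+6320+16·30·19 = 34160; k=3: (L₁..L₃)·(L₄..L₆) → 28800+3116+16·21·19 = 38300; k=4: (L₁..L₄)·(L₅..L₆) → 9696+1520+16·4·19 = 12432; k=5: (L₁..L₅)·(L₆..L₆) → 10976+0+16·20·19 = 17056.
Best split is after L₄, i.e. k = 4.

4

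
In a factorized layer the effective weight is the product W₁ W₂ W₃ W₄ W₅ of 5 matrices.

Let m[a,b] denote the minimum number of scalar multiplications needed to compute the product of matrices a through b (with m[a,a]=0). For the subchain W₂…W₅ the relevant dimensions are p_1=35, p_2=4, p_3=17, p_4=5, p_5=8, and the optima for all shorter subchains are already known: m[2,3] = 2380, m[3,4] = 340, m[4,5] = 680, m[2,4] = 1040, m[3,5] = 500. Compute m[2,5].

1620

m[2,5] = min over k∈[2,4] of m[2,k]+m[k+1,5]+p_{1}·p_k·p_{5}.
k=2: 0 + 500 + 35·4·8 = 1620; k=3: 2380 + 680 + 35·17·8 = 7820; k=4: 1040 + 0 + 35·5·8 = 2440.
Minimum: 1620 at k=2.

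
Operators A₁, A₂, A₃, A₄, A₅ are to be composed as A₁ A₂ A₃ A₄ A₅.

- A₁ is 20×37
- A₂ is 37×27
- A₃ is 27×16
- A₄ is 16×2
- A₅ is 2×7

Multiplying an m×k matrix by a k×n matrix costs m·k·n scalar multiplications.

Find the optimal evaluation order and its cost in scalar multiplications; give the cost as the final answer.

4622

Adjacent pairs: A₁A₂ = 20·37·27 = 19980; A₂A₃ = 37·27·16 = 15984; A₃A₄ = 27·16·2 = 864; A₄A₅ = 16·2·7 = 224.
Length 3: A₁..A₃: k=1: 0+15984+20·37·16=27824; k=2: 19980+0+20·27·16=28620 → min 27824 | A₂..A₄: k=2: 0+864+37·27·2=2862; k=3: 15984+0+37·16·2=17168 → min 2862 | A₃..A₅: k=3: 0+224+27·16·7=3248; k=4: 864+0+27·2·7=1242 → min 1242.
Length 4: A₁..A₄: k=1: 0+2862+20·37·2=4342; k=2: 19980+864+20·27·2=21924; k=3: 27824+0+20·16·2=28464 → min 4342 | A₂..A₅: k=2: 0+1242+37·27·7=8235; k=3: 15984+224+37·16·7=20352; k=4: 2862+0+37·2·7=3380 → min 3380.
Length 5: A₁..A₅: k=1: 0+3380+20·37·7=8560; k=2: 19980+1242+20·27·7=25002; k=3: 27824+224+20·16·7=30288; k=4: 4342+0+20·2·7=4622 → min 4622.
Optimal parenthesization: ((A₁ (A₂ (A₃ A₄))) A₅) with cost 4622.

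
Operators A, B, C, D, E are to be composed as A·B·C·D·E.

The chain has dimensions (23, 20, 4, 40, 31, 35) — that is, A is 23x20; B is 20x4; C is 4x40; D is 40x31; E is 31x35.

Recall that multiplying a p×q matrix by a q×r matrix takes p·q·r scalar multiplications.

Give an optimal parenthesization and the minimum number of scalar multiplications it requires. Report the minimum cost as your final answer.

14360

Adjacent pairs: AB = 23·20·4 = 1840; BC = 20·4·40 = 3200; CD = 4·40·31 = 4960; DE = 40·31·35 = 43400.
Length 3: A..C: k=1: 0+3200+23·20·40=21600; k=2: 1840+0+23·4·40=5520 → min 5520 | B..D: k=2: 0+4960+20·4·31=7440; k=3: 3200+0+20·40·31=28000 → min 7440 | C..E: k=3: 0+43400+4·40·35=49000; k=4: 4960+0+4·31·35=9300 → min 9300.
Length 4: A..D: k=1: 0+7440+23·20·31=21700; k=2: 1840+4960+23·4·31=9652; k=3: 5520+0+23·40·31=34040 → min 9652 | B..E: k=2: 0+9300+20·4·35=12100; k=3: 3200+43400+20·40·35=74600; k=4: 7440+0+20·31·35=29140 → min 12100.
Length 5: A..E: k=1: 0+12100+23·20·35=28200; k=2: 1840+9300+23·4·35=14360; k=3: 5520+43400+23·40·35=81120; k=4: 9652+0+23·31·35=34607 → min 14360.
Optimal parenthesization: ((A·B)·((C·D)·E)) with cost 14360.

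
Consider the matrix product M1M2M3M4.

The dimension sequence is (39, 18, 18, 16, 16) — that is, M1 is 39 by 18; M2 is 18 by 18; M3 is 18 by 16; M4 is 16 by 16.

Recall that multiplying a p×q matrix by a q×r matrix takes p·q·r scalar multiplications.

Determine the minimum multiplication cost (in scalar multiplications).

Adjacent pairs: M1M2 = 39·18·18 = 12636; M2M3 = 18·18·16 = 5184; M3M4 = 18·16·16 = 4608.
Length 3: M1..M3: k=1: 0+5184+39·18·16=16416; k=2: 12636+0+39·18·16=23868 → min 16416 | M2..M4: k=2: 0+4608+18·18·16=9792; k=3: 5184+0+18·16·16=9792 → min 9792.
Length 4: M1..M4: k=1: 0+9792+39·18·16=21024; k=2: 12636+4608+39·18·16=28476; k=3: 16416+0+39·16·16=26400 → min 21024.
Optimal order: (M1(M2(M3M4))) with cost 21024.

21024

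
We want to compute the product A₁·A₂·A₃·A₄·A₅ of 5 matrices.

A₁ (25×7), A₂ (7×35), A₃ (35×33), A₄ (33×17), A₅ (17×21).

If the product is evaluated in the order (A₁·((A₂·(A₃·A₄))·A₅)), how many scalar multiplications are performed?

29974

(A₃·A₄): 35×33 by 33×17 → 35×17, cost 35·33·17 = 19635
(A₂·(A₃·A₄)): 7×35 by 35×17 → 7×17, cost 7·35·17 = 4165; cumulative 23800
((A₂·(A₃·A₄))·A₅): 7×17 by 17×21 → 7×21, cost 7·17·21 = 2499; cumulative 26299
(A₁·((A₂·(A₃·A₄))·A₅)): 25×7 by 7×21 → 25×21, cost 25·7·21 = 3675; cumulative 29974
Total: 29974 scalar multiplications.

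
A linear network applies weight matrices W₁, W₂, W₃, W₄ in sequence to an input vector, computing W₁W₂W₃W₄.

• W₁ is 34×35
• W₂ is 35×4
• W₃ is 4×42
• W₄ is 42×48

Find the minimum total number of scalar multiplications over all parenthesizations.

Adjacent pairs: W₁W₂ = 34·35·4 = 4760; W₂W₃ = 35·4·42 = 5880; W₃W₄ = 4·42·48 = 8064.
Length 3: W₁..W₃: k=1: 0+5880+34·35·42=55860; k=2: 4760+0+34·4·42=10472 → min 10472 | W₂..W₄: k=2: 0+8064+35·4·48=14784; k=3: 5880+0+35·42·48=76440 → min 14784.
Length 4: W₁..W₄: k=1: 0+14784+34·35·48=71904; k=2: 4760+8064+34·4·48=19352; k=3: 10472+0+34·42·48=79016 → min 19352.
Optimal order: ((W₁W₂)(W₃W₄)) with cost 19352.

19352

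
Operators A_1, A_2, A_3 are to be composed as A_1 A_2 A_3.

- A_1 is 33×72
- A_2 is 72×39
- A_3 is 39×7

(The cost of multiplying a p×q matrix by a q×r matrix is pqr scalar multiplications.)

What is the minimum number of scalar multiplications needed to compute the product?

Order (A_1 (A_2 A_3)): (A_2 A_3): 72×39 by 39×7 → 72×7, cost 72·39·7 = 19656; (A_1 (A_2 A_3)): 33×72 by 72×7 → 33×7, cost 33·72·7 = 16632; cumulative 36288. Total 36288.
Order ((A_1 A_2) A_3): (A_1 A_2): 33×72 by 72×39 → 33×39, cost 33·72·39 = 92664; ((A_1 A_2) A_3): 33×39 by 39×7 → 33×7, cost 33·39·7 = 9009; cumulative 101673. Total 101673.
Minimum: 36288.

36288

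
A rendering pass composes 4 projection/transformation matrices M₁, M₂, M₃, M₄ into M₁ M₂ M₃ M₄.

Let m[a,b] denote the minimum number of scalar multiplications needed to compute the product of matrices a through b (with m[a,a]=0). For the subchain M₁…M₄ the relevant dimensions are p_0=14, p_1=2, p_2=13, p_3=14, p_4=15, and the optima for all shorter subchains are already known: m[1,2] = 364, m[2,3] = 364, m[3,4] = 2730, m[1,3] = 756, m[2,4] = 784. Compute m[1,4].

m[1,4] = min over k∈[1,3] of m[1,k]+m[k+1,4]+p_{0}·p_k·p_{4}.
k=1: 0 + 784 + 14·2·15 = 1204; k=2: 364 + 2730 + 14·13·15 = 5824; k=3: 756 + 0 + 14·14·15 = 3696.
Minimum: 1204 at k=1.

1204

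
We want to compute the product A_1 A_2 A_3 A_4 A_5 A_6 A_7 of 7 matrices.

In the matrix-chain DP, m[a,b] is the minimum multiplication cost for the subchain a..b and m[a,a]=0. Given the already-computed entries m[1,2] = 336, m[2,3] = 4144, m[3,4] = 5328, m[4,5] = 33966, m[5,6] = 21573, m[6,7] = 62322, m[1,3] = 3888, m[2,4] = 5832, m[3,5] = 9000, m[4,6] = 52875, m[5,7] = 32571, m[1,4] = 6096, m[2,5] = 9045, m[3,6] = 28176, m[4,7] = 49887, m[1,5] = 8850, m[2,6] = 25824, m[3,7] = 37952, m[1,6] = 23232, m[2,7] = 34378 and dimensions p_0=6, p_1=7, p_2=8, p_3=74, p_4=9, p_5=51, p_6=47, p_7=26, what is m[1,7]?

m[1,7] = min over k∈[1,6] of m[1,k]+m[k+1,7]+p_{0}·p_k·p_{7}.
k=1: 0 + 34378 + 6·7·26 = 35470; k=2: 336 + 37952 + 6·8·26 = 39536; k=3: 3888 + 49887 + 6·74·26 = 65319; k=4: 6096 + 32571 + 6·9·26 = 40071; k=5: 8850 + 62322 + 6·51·26 = 79128; k=6: 23232 + 0 + 6·47·26 = 30564.
Minimum: 30564 at k=6.

30564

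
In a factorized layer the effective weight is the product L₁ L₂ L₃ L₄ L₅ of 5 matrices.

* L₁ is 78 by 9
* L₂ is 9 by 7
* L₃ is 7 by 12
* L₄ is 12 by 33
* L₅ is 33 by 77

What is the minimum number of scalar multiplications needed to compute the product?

67515

Adjacent pairs: L₁L₂ = 78·9·7 = 4914; L₂L₃ = 9·7·12 = 756; L₃L₄ = 7·12·33 = 2772; L₄L₅ = 12·33·77 = 30492.
Length 3: L₁..L₃: k=1: 0+756+78·9·12=9180; k=2: 4914+0+78·7·12=11466 → min 9180 | L₂..L₄: k=2: 0+2772+9·7·33=4851; k=3: 756+0+9·12·33=4320 → min 4320 | L₃..L₅: k=3: 0+30492+7·12·77=36960; k=4: 2772+0+7·33·77=20559 → min 20559.
Length 4: L₁..L₄: k=1: 0+4320+78·9·33=27486; k=2: 4914+2772+78·7·33=25704; k=3: 9180+0+78·12·33=40068 → min 25704 | L₂..L₅: k=2: 0+20559+9·7·77=25410; k=3: 756+30492+9·12·77=39564; k=4: 4320+0+9·33·77=27189 → min 25410.
Length 5: L₁..L₅: k=1: 0+25410+78·9·77=79464; k=2: 4914+20559+78·7·77=67515; k=3: 9180+30492+78·12·77=111744; k=4: 25704+0+78·33·77=223902 → min 67515.
Optimal order: ((L₁ L₂) ((L₃ L₄) L₅)) with cost 67515.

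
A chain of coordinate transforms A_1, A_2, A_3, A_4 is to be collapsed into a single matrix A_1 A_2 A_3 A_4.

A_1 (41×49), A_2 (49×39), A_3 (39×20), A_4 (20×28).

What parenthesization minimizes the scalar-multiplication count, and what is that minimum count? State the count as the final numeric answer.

Adjacent pairs: A_1A_2 = 41·49·39 = 78351; A_2A_3 = 49·39·20 = 38220; A_3A_4 = 39·20·28 = 21840.
Length 3: A_1..A_3: k=1: 0+38220+41·49·20=78400; k=2: 78351+0+41·39·20=110331 → min 78400 | A_2..A_4: k=2: 0+21840+49·39·28=75348; k=3: 38220+0+49·20·28=65660 → min 65660.
Length 4: A_1..A_4: k=1: 0+65660+41·49·28=121912; k=2: 78351+21840+41·39·28=144963; k=3: 78400+0+41·20·28=101360 → min 101360.
Optimal parenthesization: ((A_1 (A_2 A_3)) A_4) with cost 101360.

101360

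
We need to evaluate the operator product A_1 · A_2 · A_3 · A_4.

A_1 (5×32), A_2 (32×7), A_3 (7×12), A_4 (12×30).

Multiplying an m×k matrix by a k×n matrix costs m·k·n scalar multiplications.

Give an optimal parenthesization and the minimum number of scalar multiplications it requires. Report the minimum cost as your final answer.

Adjacent pairs: A_1A_2 = 5·32·7 = 1120; A_2A_3 = 32·7·12 = 2688; A_3A_4 = 7·12·30 = 2520.
Length 3: A_1..A_3: k=1: 0+2688+5·32·12=4608; k=2: 1120+0+5·7·12=1540 → min 1540 | A_2..A_4: k=2: 0+2520+32·7·30=9240; k=3: 2688+0+32·12·30=14208 → min 9240.
Length 4: A_1..A_4: k=1: 0+9240+5·32·30=14040; k=2: 1120+2520+5·7·30=4690; k=3: 1540+0+5·12·30=3340 → min 3340.
Optimal parenthesization: (((A_1 · A_2) · A_3) · A_4) with cost 3340.

3340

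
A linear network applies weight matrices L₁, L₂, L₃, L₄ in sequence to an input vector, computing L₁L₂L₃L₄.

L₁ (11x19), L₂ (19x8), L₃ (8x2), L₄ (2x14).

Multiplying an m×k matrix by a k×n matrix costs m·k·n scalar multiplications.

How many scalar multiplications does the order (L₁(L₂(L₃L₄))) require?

5278

(L₃L₄): 8×2 by 2×14 → 8×14, cost 8·2·14 = 224
(L₂(L₃L₄)): 19×8 by 8×14 → 19×14, cost 19·8·14 = 2128; cumulative 2352
(L₁(L₂(L₃L₄))): 11×19 by 19×14 → 11×14, cost 11·19·14 = 2926; cumulative 5278
Total: 5278 scalar multiplications.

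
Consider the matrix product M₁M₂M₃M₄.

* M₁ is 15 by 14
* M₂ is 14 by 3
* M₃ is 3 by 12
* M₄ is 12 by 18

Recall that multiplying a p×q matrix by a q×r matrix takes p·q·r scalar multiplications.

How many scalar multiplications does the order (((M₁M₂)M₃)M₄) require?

4410

(M₁M₂): 15×14 by 14×3 → 15×3, cost 15·14·3 = 630
((M₁M₂)M₃): 15×3 by 3×12 → 15×12, cost 15·3·12 = 540; cumulative 1170
(((M₁M₂)M₃)M₄): 15×12 by 12×18 → 15×18, cost 15·12·18 = 3240; cumulative 4410
Total: 4410 scalar multiplications.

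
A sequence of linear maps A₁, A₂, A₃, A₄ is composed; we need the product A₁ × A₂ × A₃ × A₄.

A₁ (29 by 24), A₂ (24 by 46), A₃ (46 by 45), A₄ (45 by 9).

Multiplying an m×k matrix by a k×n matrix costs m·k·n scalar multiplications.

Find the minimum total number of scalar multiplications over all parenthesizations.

34830

Adjacent pairs: A₁A₂ = 29·24·46 = 32016; A₂A₃ = 24·46·45 = 49680; A₃A₄ = 46·45·9 = 18630.
Length 3: A₁..A₃: k=1: 0+49680+29·24·45=81000; k=2: 32016+0+29·46·45=92046 → min 81000 | A₂..A₄: k=2: 0+18630+24·46·9=28566; k=3: 49680+0+24·45·9=59400 → min 28566.
Length 4: A₁..A₄: k=1: 0+28566+29·24·9=34830; k=2: 32016+18630+29·46·9=62652; k=3: 81000+0+29·45·9=92745 → min 34830.
Optimal order: (A₁ × (A₂ × (A₃ × A₄))) with cost 34830.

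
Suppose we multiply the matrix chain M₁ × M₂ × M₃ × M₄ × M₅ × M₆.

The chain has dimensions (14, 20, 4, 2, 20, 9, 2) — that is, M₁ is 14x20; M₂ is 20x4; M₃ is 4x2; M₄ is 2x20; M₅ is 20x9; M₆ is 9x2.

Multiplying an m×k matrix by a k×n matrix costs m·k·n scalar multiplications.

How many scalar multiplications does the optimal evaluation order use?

Adjacent pairs: M₁M₂ = 14·20·4 = 1120; M₂M₃ = 20·4·2 = 160; M₃M₄ = 4·2·20 = 160; M₄M₅ = 2·20·9 = 360; M₅M₆ = 20·9·2 = 360.
Length 3: M₁..M₃: k=1: 0+160+14·20·2=720; k=2: 1120+0+14·4·2=1232 → min 720 | M₂..M₄: k=2: 0+160+20·4·20=1760; k=3: 160+0+20·2·20=960 → min 960 | M₃..M₅: k=3: 0+360+4·2·9=432; k=4: 160+0+4·20·9=880 → min 432 | M₄..M₆: k=4: 0+360+2·20·2=440; k=5: 360+0+2·9·2=396 → min 396.
Length 4: M₁..M₄: k=1: 0+960+14·20·20=6560; k=2: 1120+160+14·4·20=2400; k=3: 720+0+14·2·20=1280 → min 1280 | M₂..M₅: k=2: 0+432+20·4·9=1152; k=3: 160+360+20·2·9=880; k=4: 960+0+20·20·9=4560 → min 880 | M₃..M₆: k=3: 0+396+4·2·2=412; k=4: 160+360+4·20·2=680; k=5: 432+0+4·9·2=504 → min 412.
Length 5: M₁..M₅: k=1: 0+880+14·20·9=3400; k=2: 1120+432+14·4·9=2056; k=3: 720+360+14·2·9=1332; k=4: 1280+0+14·20·9=3800 → min 1332 | M₂..M₆: k=2: 0+412+20·4·2=572; k=3: 160+396+20·2·2=636; k=4: 960+360+20·20·2=2120; k=5: 880+0+20·9·2=1240 → min 572.
Length 6: M₁..M₆: k=1: 0+572+14·20·2=1132; k=2: 1120+412+14·4·2=1644; k=3: 720+396+14·2·2=1172; k=4: 1280+360+14·20·2=2200; k=5: 1332+0+14·9·2=1584 → min 1132.
Optimal order: (M₁ × (M₂ × (M₃ × ((M₄ × M₅) × M₆)))) with cost 1132.

1132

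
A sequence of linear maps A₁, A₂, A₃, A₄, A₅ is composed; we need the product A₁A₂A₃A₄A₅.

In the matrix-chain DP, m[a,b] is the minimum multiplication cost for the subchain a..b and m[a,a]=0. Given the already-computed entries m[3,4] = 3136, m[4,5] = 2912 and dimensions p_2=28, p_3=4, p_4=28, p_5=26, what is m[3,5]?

5824

m[3,5] = min over k∈[3,4] of m[3,k]+m[k+1,5]+p_{2}·p_k·p_{5}.
k=3: 0 + 2912 + 28·4·26 = 5824; k=4: 3136 + 0 + 28·28·26 = 23520.
Minimum: 5824 at k=3.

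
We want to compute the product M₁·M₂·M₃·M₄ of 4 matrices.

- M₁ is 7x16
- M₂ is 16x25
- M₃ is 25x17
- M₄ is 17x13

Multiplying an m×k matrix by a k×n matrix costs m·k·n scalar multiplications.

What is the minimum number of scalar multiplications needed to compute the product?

Adjacent pairs: M₁M₂ = 7·16·25 = 2800; M₂M₃ = 16·25·17 = 6800; M₃M₄ = 25·17·13 = 5525.
Length 3: M₁..M₃: k=1: 0+6800+7·16·17=8704; k=2: 2800+0+7·25·17=5775 → min 5775 | M₂..M₄: k=2: 0+5525+16·25·13=10725; k=3: 6800+0+16·17·13=10336 → min 10336.
Length 4: M₁..M₄: k=1: 0+10336+7·16·13=11792; k=2: 2800+5525+7·25·13=10600; k=3: 5775+0+7·17·13=7322 → min 7322.
Optimal order: (((M₁·M₂)·M₃)·M₄) with cost 7322.

7322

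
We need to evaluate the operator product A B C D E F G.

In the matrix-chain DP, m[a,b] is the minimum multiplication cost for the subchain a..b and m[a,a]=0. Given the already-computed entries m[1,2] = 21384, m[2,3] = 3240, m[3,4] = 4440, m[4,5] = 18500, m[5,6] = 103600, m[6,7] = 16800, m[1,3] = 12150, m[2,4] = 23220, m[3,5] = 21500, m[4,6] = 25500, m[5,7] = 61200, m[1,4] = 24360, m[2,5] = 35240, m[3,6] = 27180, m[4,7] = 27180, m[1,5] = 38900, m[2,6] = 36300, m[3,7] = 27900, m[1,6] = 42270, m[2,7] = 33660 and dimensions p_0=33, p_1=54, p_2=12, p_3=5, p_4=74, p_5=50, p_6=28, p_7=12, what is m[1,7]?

m[1,7] = min over k∈[1,6] of m[1,k]+m[k+1,7]+p_{0}·p_k·p_{7}.
k=1: 0 + 33660 + 33·54·12 = 55044; k=2: 21384 + 27900 + 33·12·12 = 54036; k=3: 12150 + 27180 + 33·5·12 = 41310; k=4: 24360 + 61200 + 33·74·12 = 114864; k=5: 38900 + 16800 + 33·50·12 = 75500; k=6: 42270 + 0 + 33·28·12 = 53358.
Minimum: 41310 at k=3.

41310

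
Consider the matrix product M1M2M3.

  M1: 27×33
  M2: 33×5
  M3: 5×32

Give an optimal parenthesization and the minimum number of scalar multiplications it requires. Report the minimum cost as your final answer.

8775

(M1(M2M3)): cost 33792.
((M1M2)M3): cost 8775.
Optimal: ((M1M2)M3) with cost 8775.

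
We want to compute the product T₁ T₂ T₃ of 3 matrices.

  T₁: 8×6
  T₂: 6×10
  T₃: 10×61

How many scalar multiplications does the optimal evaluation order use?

5360

Order (T₁ (T₂ T₃)): (T₂ T₃): 6×10 by 10×61 → 6×61, cost 6·10·61 = 3660; (T₁ (T₂ T₃)): 8×6 by 6×61 → 8×61, cost 8·6·61 = 2928; cumulative 6588. Total 6588.
Order ((T₁ T₂) T₃): (T₁ T₂): 8×6 by 6×10 → 8×10, cost 8·6·10 = 480; ((T₁ T₂) T₃): 8×10 by 10×61 → 8×61, cost 8·10·61 = 4880; cumulative 5360. Total 5360.
Minimum: 5360.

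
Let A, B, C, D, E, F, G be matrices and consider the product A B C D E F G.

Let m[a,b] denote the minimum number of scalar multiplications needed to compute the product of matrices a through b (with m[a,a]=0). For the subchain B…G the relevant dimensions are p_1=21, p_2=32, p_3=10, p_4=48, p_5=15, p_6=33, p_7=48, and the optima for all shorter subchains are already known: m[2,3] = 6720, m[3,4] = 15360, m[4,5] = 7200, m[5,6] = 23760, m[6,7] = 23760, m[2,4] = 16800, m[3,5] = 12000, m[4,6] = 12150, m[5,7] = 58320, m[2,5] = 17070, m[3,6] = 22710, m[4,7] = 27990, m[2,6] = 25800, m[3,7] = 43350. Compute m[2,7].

44790

m[2,7] = min over k∈[2,6] of m[2,k]+m[k+1,7]+p_{1}·p_k·p_{7}.
k=2: 0 + 43350 + 21·32·48 = 75606; k=3: 6720 + 27990 + 21·10·48 = 44790; k=4: 16800 + 58320 + 21·48·48 = 123504; k=5: 17070 + 23760 + 21·15·48 = 55950; k=6: 25800 + 0 + 21·33·48 = 59064.
Minimum: 44790 at k=3.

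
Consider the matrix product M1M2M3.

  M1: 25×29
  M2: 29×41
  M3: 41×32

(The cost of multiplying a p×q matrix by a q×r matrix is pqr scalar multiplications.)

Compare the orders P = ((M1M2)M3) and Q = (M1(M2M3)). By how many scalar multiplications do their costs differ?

1277

Order P = ((M1M2)M3): (M1M2): 25×29 by 29×41 → 25×41, cost 25·29·41 = 29725; ((M1M2)M3): 25×41 by 41×32 → 25×32, cost 25·41·32 = 32800; cumulative 62525. Total 62525.
Order Q = (M1(M2M3)): (M2M3): 29×41 by 41×32 → 29×32, cost 29·41·32 = 38048; (M1(M2M3)): 25×29 by 29×32 → 25×32, cost 25·29·32 = 23200; cumulative 61248. Total 61248.
Difference: |62525 − 61248| = 1277.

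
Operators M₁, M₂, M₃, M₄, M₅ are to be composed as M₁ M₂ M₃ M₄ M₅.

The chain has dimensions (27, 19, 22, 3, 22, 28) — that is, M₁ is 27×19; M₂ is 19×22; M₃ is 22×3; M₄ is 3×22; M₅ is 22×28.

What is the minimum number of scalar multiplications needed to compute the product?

6909

Adjacent pairs: M₁M₂ = 27·19·22 = 11286; M₂M₃ = 19·22·3 = 1254; M₃M₄ = 22·3·22 = 1452; M₄M₅ = 3·22·28 = 1848.
Length 3: M₁..M₃: k=1: 0+1254+27·19·3=2793; k=2: 11286+0+27·22·3=13068 → min 2793 | M₂..M₄: k=2: 0+1452+19·22·22=10648; k=3: 1254+0+19·3·22=2508 → min 2508 | M₃..M₅: k=3: 0+1848+22·3·28=3696; k=4: 1452+0+22·22·28=15004 → min 3696.
Length 4: M₁..M₄: k=1: 0+2508+27·19·22=13794; k=2: 11286+1452+27·22·22=25806; k=3: 2793+0+27·3·22=4575 → min 4575 | M₂..M₅: k=2: 0+3696+19·22·28=15400; k=3: 1254+1848+19·3·28=4698; k=4: 2508+0+19·22·28=14212 → min 4698.
Length 5: M₁..M₅: k=1: 0+4698+27·19·28=19062; k=2: 11286+3696+27·22·28=31614; k=3: 2793+1848+27·3·28=6909; k=4: 4575+0+27·22·28=21207 → min 6909.
Optimal order: ((M₁ (M₂ M₃)) (M₄ M₅)) with cost 6909.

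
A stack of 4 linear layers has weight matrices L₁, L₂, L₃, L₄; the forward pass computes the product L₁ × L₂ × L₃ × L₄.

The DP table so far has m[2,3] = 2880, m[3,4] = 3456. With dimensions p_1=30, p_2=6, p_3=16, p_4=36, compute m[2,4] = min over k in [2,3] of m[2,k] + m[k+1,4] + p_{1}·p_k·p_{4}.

m[2,4] = min over k∈[2,3] of m[2,k]+m[k+1,4]+p_{1}·p_k·p_{4}.
k=2: 0 + 3456 + 30·6·36 = 9936; k=3: 2880 + 0 + 30·16·36 = 20160.
Minimum: 9936 at k=2.

9936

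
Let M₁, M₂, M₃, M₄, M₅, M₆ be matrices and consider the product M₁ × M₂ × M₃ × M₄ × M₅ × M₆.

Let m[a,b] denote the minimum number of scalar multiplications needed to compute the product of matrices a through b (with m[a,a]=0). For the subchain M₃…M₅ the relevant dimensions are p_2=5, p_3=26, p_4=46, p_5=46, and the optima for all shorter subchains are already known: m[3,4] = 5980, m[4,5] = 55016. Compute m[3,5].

m[3,5] = min over k∈[3,4] of m[3,k]+m[k+1,5]+p_{2}·p_k·p_{5}.
k=3: 0 + 55016 + 5·26·46 = 60996; k=4: 5980 + 0 + 5·46·46 = 16560.
Minimum: 16560 at k=4.

16560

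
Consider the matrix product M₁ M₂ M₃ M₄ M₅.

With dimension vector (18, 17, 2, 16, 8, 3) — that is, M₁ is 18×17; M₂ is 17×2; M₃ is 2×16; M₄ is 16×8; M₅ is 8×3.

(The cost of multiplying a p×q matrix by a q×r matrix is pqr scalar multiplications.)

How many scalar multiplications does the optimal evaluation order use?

1024

Adjacent pairs: M₁M₂ = 18·17·2 = 612; M₂M₃ = 17·2·16 = 544; M₃M₄ = 2·16·8 = 256; M₄M₅ = 16·8·3 = 384.
Length 3: M₁..M₃: k=1: 0+544+18·17·16=5440; k=2: 612+0+18·2·16=1188 → min 1188 | M₂..M₄: k=2: 0+256+17·2·8=528; k=3: 544+0+17·16·8=2720 → min 528 | M₃..M₅: k=3: 0+384+2·16·3=480; k=4: 256+0+2·8·3=304 → min 304.
Length 4: M₁..M₄: k=1: 0+528+18·17·8=2976; k=2: 612+256+18·2·8=1156; k=3: 1188+0+18·16·8=3492 → min 1156 | M₂..M₅: k=2: 0+304+17·2·3=406; k=3: 544+384+17·16·3=1744; k=4: 528+0+17·8·3=936 → min 406.
Length 5: M₁..M₅: k=1: 0+406+18·17·3=1324; k=2: 612+304+18·2·3=1024; k=3: 1188+384+18·16·3=2436; k=4: 1156+0+18·8·3=1588 → min 1024.
Optimal order: ((M₁ M₂) ((M₃ M₄) M₅)) with cost 1024.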